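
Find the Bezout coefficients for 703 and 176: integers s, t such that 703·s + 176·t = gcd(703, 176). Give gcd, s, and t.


Euclidean algorithm on (703, 176) — divide until remainder is 0:
  703 = 3 · 176 + 175
  176 = 1 · 175 + 1
  175 = 175 · 1 + 0
gcd(703, 176) = 1.
Track Bezout coefficients alongside the remainders: start with r₀ = 703 = a·1 + b·0 (s = 1, t = 0) and r₁ = 176 = a·0 + b·1 (s = 0, t = 1); each new remainder r_{k+1} = r_{k-1} − q_k·r_k inherits s_{k+1} = s_{k-1} − q_k·s_k, t_{k+1} = t_{k-1} − q_k·t_k, so r_k = a·s_k + b·t_k at every step:
  q = 3: r = 175, s = 1 − 3·0 = 1, t = 0 − 3·1 = -3  (check: 703·1 + 176·(-3) = 175)
  q = 1: r = 1, s = 0 − 1·1 = -1, t = 1 − 1·(-3) = 4  (check: 703·(-1) + 176·4 = 1)
The row with r = 1 (the gcd) gives the Bezout coefficients s = -1, t = 4.
Result: 703 · (-1) + 176 · (4) = 1.

gcd(703, 176) = 1; s = -1, t = 4 (check: 703·(-1) + 176·4 = 1).


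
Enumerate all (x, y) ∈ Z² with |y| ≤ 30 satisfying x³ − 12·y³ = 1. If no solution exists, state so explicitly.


The equation is x³ - 12y³ = 1. For fixed y, x³ = 12·y³ + 1, so a solution requires the RHS to be a perfect cube.
Strategy: iterate y from -30 to 30, compute RHS = 12·y³ + 1, and check whether it is a (positive or negative) perfect cube.
Check small values of y:
  y = 0: RHS = 1 = (1)³ ⇒ x = 1 works.
  y = 1: RHS = 13 is not a perfect cube.
  y = -1: RHS = -11 is not a perfect cube.
  y = 2: RHS = 97 is not a perfect cube.
  y = -2: RHS = -95 is not a perfect cube.
  y = 3: RHS = 325 is not a perfect cube.
  y = -3: RHS = -323 is not a perfect cube.
Continuing the search up to |y| = 30 finds no further solutions beyond those listed.
Collected solutions: (1, 0).

Solutions (with |y| ≤ 30): (1, 0).


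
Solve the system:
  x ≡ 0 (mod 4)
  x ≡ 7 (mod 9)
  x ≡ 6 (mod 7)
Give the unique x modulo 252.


Moduli 4, 9, 7 are pairwise coprime; by CRT there is a unique solution modulo M = 4 · 9 · 7 = 252.
Solve pairwise, accumulating the modulus:
  Start with x ≡ 0 (mod 4).
  Combine with x ≡ 7 (mod 9): since gcd(4, 9) = 1, we get a unique residue mod 36.
    Write x = 0 + 4·t and substitute into x ≡ 7 (mod 9): 4·t ≡ 7 − 0 = 7 (mod 9).
    The inverse of 4 mod 9 is 7 (since 4·7 = 28 = 3·9 + 1), so t ≡ 7·7 = 49 ≡ 4 (mod 9).
    Then x = 0 + 4·4 = 16, valid modulo lcm(4, 9) = 36: x ≡ 16 (mod 36).
  Combine with x ≡ 6 (mod 7): since gcd(36, 7) = 1, we get a unique residue mod 252.
    Write x = 16 + 36·t and substitute into x ≡ 6 (mod 7): 36·t ≡ 6 − 16 = -10 (mod 7).
    Reduce coefficients mod 7: 1·t ≡ 4 (mod 7).
    So t ≡ 4 (mod 7).
    Then x = 16 + 36·4 = 160, valid modulo lcm(36, 7) = 252: x ≡ 160 (mod 252).
Verify: 160 mod 4 = 0 ✓, 160 mod 9 = 7 ✓, 160 mod 7 = 6 ✓.

x ≡ 160 (mod 252).


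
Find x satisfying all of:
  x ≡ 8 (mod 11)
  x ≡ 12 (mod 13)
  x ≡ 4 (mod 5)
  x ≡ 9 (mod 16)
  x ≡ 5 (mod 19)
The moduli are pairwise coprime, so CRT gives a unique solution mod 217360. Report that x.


Product of moduli M = 11 · 13 · 5 · 16 · 19 = 217360.
Merge one congruence at a time:
  Start: x ≡ 8 (mod 11).
  Combine with x ≡ 12 (mod 13); new modulus lcm = 143.
    Write x = 8 + 11·t and substitute into x ≡ 12 (mod 13): 11·t ≡ 12 − 8 = 4 (mod 13).
    The inverse of 11 mod 13 is 6 (since 11·6 = 66 = 5·13 + 1), so t ≡ 6·4 = 24 ≡ 11 (mod 13).
    Then x = 8 + 11·11 = 129, valid modulo lcm(11, 13) = 143: x ≡ 129 (mod 143).
  Combine with x ≡ 4 (mod 5); new modulus lcm = 715.
    Write x = 129 + 143·t and substitute into x ≡ 4 (mod 5): 143·t ≡ 4 − 129 = -125 (mod 5).
    Reduce coefficients mod 5: 3·t ≡ 0 (mod 5).
    The inverse of 3 mod 5 is 2 (since 3·2 = 6 = 1·5 + 1), so t ≡ 2·0 = 0 ≡ 0 (mod 5).
    Then x = 129 + 143·0 = 129, valid modulo lcm(143, 5) = 715: x ≡ 129 (mod 715).
  Combine with x ≡ 9 (mod 16); new modulus lcm = 11440.
    Write x = 129 + 715·t and substitute into x ≡ 9 (mod 16): 715·t ≡ 9 − 129 = -120 (mod 16).
    Reduce coefficients mod 16: 11·t ≡ 8 (mod 16).
    The inverse of 11 mod 16 is 3 (since 11·3 = 33 = 2·16 + 1), so t ≡ 3·8 = 24 ≡ 8 (mod 16).
    Then x = 129 + 715·8 = 5849, valid modulo lcm(715, 16) = 11440: x ≡ 5849 (mod 11440).
  Combine with x ≡ 5 (mod 19); new modulus lcm = 217360.
    Write x = 5849 + 11440·t and substitute into x ≡ 5 (mod 19): 11440·t ≡ 5 − 5849 = -5844 (mod 19).
    Reduce coefficients mod 19: 2·t ≡ 8 (mod 19).
    The inverse of 2 mod 19 is 10 (since 2·10 = 20 = 1·19 + 1), so t ≡ 10·8 = 80 ≡ 4 (mod 19).
    Then x = 5849 + 11440·4 = 51609, valid modulo lcm(11440, 19) = 217360: x ≡ 51609 (mod 217360).
Verify against each original: 51609 mod 11 = 8, 51609 mod 13 = 12, 51609 mod 5 = 4, 51609 mod 16 = 9, 51609 mod 19 = 5.

x ≡ 51609 (mod 217360).


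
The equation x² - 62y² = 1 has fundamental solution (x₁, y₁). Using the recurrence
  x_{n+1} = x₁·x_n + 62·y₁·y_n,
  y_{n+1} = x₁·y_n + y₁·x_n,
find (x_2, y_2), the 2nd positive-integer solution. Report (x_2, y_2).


Step 1: Find the fundamental solution (x₁, y₁) of x² - 62y² = 1.
  Expand √62 as a continued fraction. a₀ = ⌊√62⌋ = 7; iterate m_{k+1} = d_k·a_k − m_k, d_{k+1} = (62 − m_{k+1}²)/d_k, a_{k+1} = ⌊(a₀ + m_{k+1})/d_{k+1}⌋ (starting m₀ = 0, d₀ = 1), with convergents p_k = a_k·p_{k-1} + p_{k-2}, q_k = a_k·q_{k-1} + q_{k-2} (p₋₁ = 1, q₋₁ = 0):
  k = 0: a₀ = 7; p₀/q₀ = 7/1; p₀² − 62·q₀² = 49 − 62 = -13.
  k = 1: m = 7, d = 13, a = ⌊(7 + 7)/13⌋ = 1; p/q = (1·7 + 1)/(1·1 + 0) = 8/1; p² − 62·q² = 64 − 62 = 2.
  k = 2: m = 6, d = 2, a = ⌊(7 + 6)/2⌋ = 6; p/q = (6·8 + 7)/(6·1 + 1) = 55/7; p² − 62·q² = 3025 − 3038 = -13.
  k = 3: m = 6, d = 13, a = ⌊(7 + 6)/13⌋ = 1; p/q = (1·55 + 8)/(1·7 + 1) = 63/8; p² − 62·q² = 3969 − 3968 = 1.
  The first convergent with p² − 62·q² = 1 gives the fundamental solution (x₁, y₁) = (63, 8).
Step 2: Apply the recurrence (x_{n+1}, y_{n+1}) = (x₁x_n + 62y₁y_n, x₁y_n + y₁x_n) repeatedly.
  From (x_1, y_1) = (63, 8): x_2 = 63·63 + 62·8·8 = 7937; y_2 = 63·8 + 8·63 = 1008.
Step 3: Verify x_2² - 62·y_2² = 62995969 - 62995968 = 1 (should be 1). ✓

(x_1, y_1) = (63, 8); (x_2, y_2) = (7937, 1008).


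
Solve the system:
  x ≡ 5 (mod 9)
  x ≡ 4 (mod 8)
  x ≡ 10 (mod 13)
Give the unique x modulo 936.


Moduli 9, 8, 13 are pairwise coprime; by CRT there is a unique solution modulo M = 9 · 8 · 13 = 936.
Solve pairwise, accumulating the modulus:
  Start with x ≡ 5 (mod 9).
  Combine with x ≡ 4 (mod 8): since gcd(9, 8) = 1, we get a unique residue mod 72.
    Write x = 5 + 9·t and substitute into x ≡ 4 (mod 8): 9·t ≡ 4 − 5 = -1 (mod 8).
    Reduce coefficients mod 8: 1·t ≡ 7 (mod 8).
    So t ≡ 7 (mod 8).
    Then x = 5 + 9·7 = 68, valid modulo lcm(9, 8) = 72: x ≡ 68 (mod 72).
  Combine with x ≡ 10 (mod 13): since gcd(72, 13) = 1, we get a unique residue mod 936.
    Write x = 68 + 72·t and substitute into x ≡ 10 (mod 13): 72·t ≡ 10 − 68 = -58 (mod 13).
    Reduce coefficients mod 13: 7·t ≡ 7 (mod 13).
    The inverse of 7 mod 13 is 2 (since 7·2 = 14 = 1·13 + 1), so t ≡ 2·7 = 14 ≡ 1 (mod 13).
    Then x = 68 + 72·1 = 140, valid modulo lcm(72, 13) = 936: x ≡ 140 (mod 936).
Verify: 140 mod 9 = 5 ✓, 140 mod 8 = 4 ✓, 140 mod 13 = 10 ✓.

x ≡ 140 (mod 936).


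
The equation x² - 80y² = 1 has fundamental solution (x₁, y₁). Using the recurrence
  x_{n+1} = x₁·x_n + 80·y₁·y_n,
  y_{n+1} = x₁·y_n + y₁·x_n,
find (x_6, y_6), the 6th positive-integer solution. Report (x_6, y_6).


Step 1: Find the fundamental solution (x₁, y₁) of x² - 80y² = 1.
  Expand √80 as a continued fraction. a₀ = ⌊√80⌋ = 8; iterate m_{k+1} = d_k·a_k − m_k, d_{k+1} = (80 − m_{k+1}²)/d_k, a_{k+1} = ⌊(a₀ + m_{k+1})/d_{k+1}⌋ (starting m₀ = 0, d₀ = 1), with convergents p_k = a_k·p_{k-1} + p_{k-2}, q_k = a_k·q_{k-1} + q_{k-2} (p₋₁ = 1, q₋₁ = 0):
  k = 0: a₀ = 8; p₀/q₀ = 8/1; p₀² − 80·q₀² = 64 − 80 = -16.
  k = 1: m = 8, d = 16, a = ⌊(8 + 8)/16⌋ = 1; p/q = (1·8 + 1)/(1·1 + 0) = 9/1; p² − 80·q² = 81 − 80 = 1.
  The first convergent with p² − 80·q² = 1 gives the fundamental solution (x₁, y₁) = (9, 1).
Step 2: Apply the recurrence (x_{n+1}, y_{n+1}) = (x₁x_n + 80y₁y_n, x₁y_n + y₁x_n) repeatedly.
  From (x_1, y_1) = (9, 1): x_2 = 9·9 + 80·1·1 = 161; y_2 = 9·1 + 1·9 = 18.
  From (x_2, y_2) = (161, 18): x_3 = 9·161 + 80·1·18 = 2889; y_3 = 9·18 + 1·161 = 323.
  From (x_3, y_3) = (2889, 323): x_4 = 9·2889 + 80·1·323 = 51841; y_4 = 9·323 + 1·2889 = 5796.
  From (x_4, y_4) = (51841, 5796): x_5 = 9·51841 + 80·1·5796 = 930249; y_5 = 9·5796 + 1·51841 = 104005.
  From (x_5, y_5) = (930249, 104005): x_6 = 9·930249 + 80·1·104005 = 16692641; y_6 = 9·104005 + 1·930249 = 1866294.
Step 3: Verify x_6² - 80·y_6² = 278644263554881 - 278644263554880 = 1 (should be 1). ✓

(x_1, y_1) = (9, 1); (x_6, y_6) = (16692641, 1866294).


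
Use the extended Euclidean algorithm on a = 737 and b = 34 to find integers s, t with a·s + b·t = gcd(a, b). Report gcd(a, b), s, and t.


Euclidean algorithm on (737, 34) — divide until remainder is 0:
  737 = 21 · 34 + 23
  34 = 1 · 23 + 11
  23 = 2 · 11 + 1
  11 = 11 · 1 + 0
gcd(737, 34) = 1.
Track Bezout coefficients alongside the remainders: start with r₀ = 737 = a·1 + b·0 (s = 1, t = 0) and r₁ = 34 = a·0 + b·1 (s = 0, t = 1); each new remainder r_{k+1} = r_{k-1} − q_k·r_k inherits s_{k+1} = s_{k-1} − q_k·s_k, t_{k+1} = t_{k-1} − q_k·t_k, so r_k = a·s_k + b·t_k at every step:
  q = 21: r = 23, s = 1 − 21·0 = 1, t = 0 − 21·1 = -21  (check: 737·1 + 34·(-21) = 23)
  q = 1: r = 11, s = 0 − 1·1 = -1, t = 1 − 1·(-21) = 22  (check: 737·(-1) + 34·22 = 11)
  q = 2: r = 1, s = 1 − 2·(-1) = 3, t = -21 − 2·22 = -65  (check: 737·3 + 34·(-65) = 1)
The row with r = 1 (the gcd) gives the Bezout coefficients s = 3, t = -65.
Result: 737 · (3) + 34 · (-65) = 1.

gcd(737, 34) = 1; s = 3, t = -65 (check: 737·3 + 34·(-65) = 1).


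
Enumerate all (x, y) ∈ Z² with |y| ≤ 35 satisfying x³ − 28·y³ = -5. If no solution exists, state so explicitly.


The equation is x³ - 28y³ = -5. For fixed y, x³ = 28·y³ − 5, so a solution requires the RHS to be a perfect cube.
Strategy: iterate y from -35 to 35, compute RHS = 28·y³ − 5, and check whether it is a (positive or negative) perfect cube.
Check small values of y:
  y = 0: RHS = -5 is not a perfect cube.
  y = 1: RHS = 23 is not a perfect cube.
  y = -1: RHS = -33 is not a perfect cube.
  y = 2: RHS = 219 is not a perfect cube.
  y = -2: RHS = -229 is not a perfect cube.
  y = 3: RHS = 751 is not a perfect cube.
  y = -3: RHS = -761 is not a perfect cube.
Continuing the search up to |y| = 35 finds no solutions either.
No (x, y) in the scanned range satisfies the equation.

No integer solutions with |y| ≤ 35.


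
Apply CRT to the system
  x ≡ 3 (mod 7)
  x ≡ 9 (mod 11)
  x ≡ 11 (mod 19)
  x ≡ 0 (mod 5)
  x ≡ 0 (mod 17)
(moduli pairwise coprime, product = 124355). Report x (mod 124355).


Product of moduli M = 7 · 11 · 19 · 5 · 17 = 124355.
Merge one congruence at a time:
  Start: x ≡ 3 (mod 7).
  Combine with x ≡ 9 (mod 11); new modulus lcm = 77.
    Write x = 3 + 7·t and substitute into x ≡ 9 (mod 11): 7·t ≡ 9 − 3 = 6 (mod 11).
    The inverse of 7 mod 11 is 8 (since 7·8 = 56 = 5·11 + 1), so t ≡ 8·6 = 48 ≡ 4 (mod 11).
    Then x = 3 + 7·4 = 31, valid modulo lcm(7, 11) = 77: x ≡ 31 (mod 77).
  Combine with x ≡ 11 (mod 19); new modulus lcm = 1463.
    Write x = 31 + 77·t and substitute into x ≡ 11 (mod 19): 77·t ≡ 11 − 31 = -20 (mod 19).
    Reduce coefficients mod 19: 1·t ≡ 18 (mod 19).
    So t ≡ 18 (mod 19).
    Then x = 31 + 77·18 = 1417, valid modulo lcm(77, 19) = 1463: x ≡ 1417 (mod 1463).
  Combine with x ≡ 0 (mod 5); new modulus lcm = 7315.
    Write x = 1417 + 1463·t and substitute into x ≡ 0 (mod 5): 1463·t ≡ 0 − 1417 = -1417 (mod 5).
    Reduce coefficients mod 5: 3·t ≡ 3 (mod 5).
    The inverse of 3 mod 5 is 2 (since 3·2 = 6 = 1·5 + 1), so t ≡ 2·3 = 6 ≡ 1 (mod 5).
    Then x = 1417 + 1463·1 = 2880, valid modulo lcm(1463, 5) = 7315: x ≡ 2880 (mod 7315).
  Combine with x ≡ 0 (mod 17); new modulus lcm = 124355.
    Write x = 2880 + 7315·t and substitute into x ≡ 0 (mod 17): 7315·t ≡ 0 − 2880 = -2880 (mod 17).
    Reduce coefficients mod 17: 5·t ≡ 10 (mod 17).
    The inverse of 5 mod 17 is 7 (since 5·7 = 35 = 2·17 + 1), so t ≡ 7·10 = 70 ≡ 2 (mod 17).
    Then x = 2880 + 7315·2 = 17510, valid modulo lcm(7315, 17) = 124355: x ≡ 17510 (mod 124355).
Verify against each original: 17510 mod 7 = 3, 17510 mod 11 = 9, 17510 mod 19 = 11, 17510 mod 5 = 0, 17510 mod 17 = 0.

x ≡ 17510 (mod 124355).


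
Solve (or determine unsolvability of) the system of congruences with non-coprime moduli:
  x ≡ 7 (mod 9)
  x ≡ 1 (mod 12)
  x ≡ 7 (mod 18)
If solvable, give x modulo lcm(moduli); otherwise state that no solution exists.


Moduli 9, 12, 18 are not pairwise coprime, so CRT works modulo lcm(m_i) when all pairwise compatibility conditions hold.
Pairwise compatibility: gcd(m_i, m_j) must divide a_i - a_j for every pair.
Merge one congruence at a time:
  Start: x ≡ 7 (mod 9).
  Combine with x ≡ 1 (mod 12): gcd(9, 12) = 3; 1 - 7 = -6, which IS divisible by 3, so compatible.
    Write x = 7 + 9·t and substitute into x ≡ 1 (mod 12): 9·t ≡ 1 − 7 = -6 (mod 12).
    Divide the congruence (and modulus) by g = 3: 3·t ≡ -2 (mod 4).
    Reduce coefficients mod 4: 3·t ≡ 2 (mod 4).
    The inverse of 3 mod 4 is 3 (since 3·3 = 9 = 2·4 + 1), so t ≡ 3·2 = 6 ≡ 2 (mod 4).
    Then x = 7 + 9·2 = 25, valid modulo lcm(9, 12) = 36: x ≡ 25 (mod 36).
  Combine with x ≡ 7 (mod 18): gcd(36, 18) = 18; 7 - 25 = -18, which IS divisible by 18, so compatible.
    Write x = 25 + 36·t and substitute into x ≡ 7 (mod 18): 36·t ≡ 7 − 25 = -18 (mod 18).
    Divide the congruence (and modulus) by g = 18: 2·t ≡ -1 (mod 1).
    Modulo 1 every t works; take t = 0.
    Then x = 25 + 36·0 = 25, valid modulo lcm(36, 18) = 36: x ≡ 25 (mod 36).
Verify: 25 mod 9 = 7, 25 mod 12 = 1, 25 mod 18 = 7.

x ≡ 25 (mod 36).


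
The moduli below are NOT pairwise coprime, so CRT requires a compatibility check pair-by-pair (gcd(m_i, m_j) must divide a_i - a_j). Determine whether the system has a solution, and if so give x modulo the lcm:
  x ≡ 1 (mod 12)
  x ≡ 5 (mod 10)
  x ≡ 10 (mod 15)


Moduli 12, 10, 15 are not pairwise coprime, so CRT works modulo lcm(m_i) when all pairwise compatibility conditions hold.
Pairwise compatibility: gcd(m_i, m_j) must divide a_i - a_j for every pair.
Merge one congruence at a time:
  Start: x ≡ 1 (mod 12).
  Combine with x ≡ 5 (mod 10): gcd(12, 10) = 2; 5 - 1 = 4, which IS divisible by 2, so compatible.
    Write x = 1 + 12·t and substitute into x ≡ 5 (mod 10): 12·t ≡ 5 − 1 = 4 (mod 10).
    Divide the congruence (and modulus) by g = 2: 6·t ≡ 2 (mod 5).
    Reduce coefficients mod 5: 1·t ≡ 2 (mod 5).
    So t ≡ 2 (mod 5).
    Then x = 1 + 12·2 = 25, valid modulo lcm(12, 10) = 60: x ≡ 25 (mod 60).
  Combine with x ≡ 10 (mod 15): gcd(60, 15) = 15; 10 - 25 = -15, which IS divisible by 15, so compatible.
    Write x = 25 + 60·t and substitute into x ≡ 10 (mod 15): 60·t ≡ 10 − 25 = -15 (mod 15).
    Divide the congruence (and modulus) by g = 15: 4·t ≡ -1 (mod 1).
    Modulo 1 every t works; take t = 0.
    Then x = 25 + 60·0 = 25, valid modulo lcm(60, 15) = 60: x ≡ 25 (mod 60).
Verify: 25 mod 12 = 1, 25 mod 10 = 5, 25 mod 15 = 10.

x ≡ 25 (mod 60).


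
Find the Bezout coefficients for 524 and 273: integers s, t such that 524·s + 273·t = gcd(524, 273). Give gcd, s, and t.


Euclidean algorithm on (524, 273) — divide until remainder is 0:
  524 = 1 · 273 + 251
  273 = 1 · 251 + 22
  251 = 11 · 22 + 9
  22 = 2 · 9 + 4
  9 = 2 · 4 + 1
  4 = 4 · 1 + 0
gcd(524, 273) = 1.
Track Bezout coefficients alongside the remainders: start with r₀ = 524 = a·1 + b·0 (s = 1, t = 0) and r₁ = 273 = a·0 + b·1 (s = 0, t = 1); each new remainder r_{k+1} = r_{k-1} − q_k·r_k inherits s_{k+1} = s_{k-1} − q_k·s_k, t_{k+1} = t_{k-1} − q_k·t_k, so r_k = a·s_k + b·t_k at every step:
  q = 1: r = 251, s = 1 − 1·0 = 1, t = 0 − 1·1 = -1  (check: 524·1 + 273·(-1) = 251)
  q = 1: r = 22, s = 0 − 1·1 = -1, t = 1 − 1·(-1) = 2  (check: 524·(-1) + 273·2 = 22)
  q = 11: r = 9, s = 1 − 11·(-1) = 12, t = -1 − 11·2 = -23  (check: 524·12 + 273·(-23) = 9)
  q = 2: r = 4, s = -1 − 2·12 = -25, t = 2 − 2·(-23) = 48  (check: 524·(-25) + 273·48 = 4)
  q = 2: r = 1, s = 12 − 2·(-25) = 62, t = -23 − 2·48 = -119  (check: 524·62 + 273·(-119) = 1)
The row with r = 1 (the gcd) gives the Bezout coefficients s = 62, t = -119.
Result: 524 · (62) + 273 · (-119) = 1.

gcd(524, 273) = 1; s = 62, t = -119 (check: 524·62 + 273·(-119) = 1).


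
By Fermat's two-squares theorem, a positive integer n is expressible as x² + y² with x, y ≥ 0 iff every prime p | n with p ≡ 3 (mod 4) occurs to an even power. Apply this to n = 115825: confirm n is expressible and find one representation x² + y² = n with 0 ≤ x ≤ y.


Step 1: Factor n = 115825 = 5^2 · 41 · 113.
Step 2: Check the mod-4 condition on each prime factor: 5 ≡ 1 (mod 4), exponent 2; 41 ≡ 1 (mod 4), exponent 1; 113 ≡ 1 (mod 4), exponent 1.
All primes ≡ 3 (mod 4) appear to even exponent (or don't appear), so by the two-squares theorem n IS expressible as a sum of two squares.
Step 3: Build a representation. Group n = k² · m with k = 5 and m = 41 · 113 = 4633 (a product of primes ≡ 1 (mod 4)); a representation of m scales to one of n via (k·x)² + (k·y)² = k²(x² + y²). Each prime p ≡ 1 (mod 4) is itself a sum of two squares; find a² by testing p − a² for a perfect square:
  41: 41 − 1² = 40, 41 − 2² = 37, 41 − 3² = 32, 41 − 4² = 25 = 5² ⇒ 41 = 4² + 5².
  113: 113 − 1² = 112, 113 − 2² = 109, 113 − 3² = 104, 113 − 4² = 97, 113 − 5² = 88, 113 − 6² = 77, 113 − 7² = 64 = 8² ⇒ 113 = 7² + 8².
  Combine using the Brahmagupta–Fibonacci identity (a² + b²)(c² + d²) = (ac − bd)² + (ad + bc)² = (ac + bd)² + (ad − bc)²:
  41 · 113 = 4633: from (4² + 5²)(7² + 8²), take (4·7 − 5·8, 4·8 + 5·7) = (28 − 40, 32 + 35) = (-12, 67); dropping signs (only squares matter) gives (12, 67); check 12² + 67² = 144 + 4489 = 4633 ✓.
  Scale by k = 5: (5·12, 5·67) = (60, 335).
Step 4: Order so x ≤ y and verify: 60² + 335² = 3600 + 112225 = 115825 = n. ✓

n = 115825 = 60² + 335² (one valid representation with x ≤ y).


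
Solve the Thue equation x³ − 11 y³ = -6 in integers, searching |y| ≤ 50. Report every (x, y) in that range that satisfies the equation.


The equation is x³ - 11y³ = -6. For fixed y, x³ = 11·y³ − 6, so a solution requires the RHS to be a perfect cube.
Strategy: iterate y from -50 to 50, compute RHS = 11·y³ − 6, and check whether it is a (positive or negative) perfect cube.
Check small values of y:
  y = 0: RHS = -6 is not a perfect cube.
  y = 1: RHS = 5 is not a perfect cube.
  y = -1: RHS = -17 is not a perfect cube.
  y = 2: RHS = 82 is not a perfect cube.
  y = -2: RHS = -94 is not a perfect cube.
  y = 3: RHS = 291 is not a perfect cube.
  y = -3: RHS = -303 is not a perfect cube.
Continuing the search up to |y| = 50 finds no solutions either.
No (x, y) in the scanned range satisfies the equation.

No integer solutions with |y| ≤ 50.


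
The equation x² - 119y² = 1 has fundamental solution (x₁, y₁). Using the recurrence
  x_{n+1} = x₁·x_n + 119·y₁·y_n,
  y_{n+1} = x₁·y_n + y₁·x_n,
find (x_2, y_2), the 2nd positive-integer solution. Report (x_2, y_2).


Step 1: Find the fundamental solution (x₁, y₁) of x² - 119y² = 1.
  Expand √119 as a continued fraction. a₀ = ⌊√119⌋ = 10; iterate m_{k+1} = d_k·a_k − m_k, d_{k+1} = (119 − m_{k+1}²)/d_k, a_{k+1} = ⌊(a₀ + m_{k+1})/d_{k+1}⌋ (starting m₀ = 0, d₀ = 1), with convergents p_k = a_k·p_{k-1} + p_{k-2}, q_k = a_k·q_{k-1} + q_{k-2} (p₋₁ = 1, q₋₁ = 0):
  k = 0: a₀ = 10; p₀/q₀ = 10/1; p₀² − 119·q₀² = 100 − 119 = -19.
  k = 1: m = 10, d = 19, a = ⌊(10 + 10)/19⌋ = 1; p/q = (1·10 + 1)/(1·1 + 0) = 11/1; p² − 119·q² = 121 − 119 = 2.
  k = 2: m = 9, d = 2, a = ⌊(10 + 9)/2⌋ = 9; p/q = (9·11 + 10)/(9·1 + 1) = 109/10; p² − 119·q² = 11881 − 11900 = -19.
  k = 3: m = 9, d = 19, a = ⌊(10 + 9)/19⌋ = 1; p/q = (1·109 + 11)/(1·10 + 1) = 120/11; p² − 119·q² = 14400 − 14399 = 1.
  The first convergent with p² − 119·q² = 1 gives the fundamental solution (x₁, y₁) = (120, 11).
Step 2: Apply the recurrence (x_{n+1}, y_{n+1}) = (x₁x_n + 119y₁y_n, x₁y_n + y₁x_n) repeatedly.
  From (x_1, y_1) = (120, 11): x_2 = 120·120 + 119·11·11 = 28799; y_2 = 120·11 + 11·120 = 2640.
Step 3: Verify x_2² - 119·y_2² = 829382401 - 829382400 = 1 (should be 1). ✓

(x_1, y_1) = (120, 11); (x_2, y_2) = (28799, 2640).


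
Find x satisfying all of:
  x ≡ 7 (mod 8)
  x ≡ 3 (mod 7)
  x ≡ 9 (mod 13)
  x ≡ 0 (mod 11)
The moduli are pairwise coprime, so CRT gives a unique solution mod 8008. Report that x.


Product of moduli M = 8 · 7 · 13 · 11 = 8008.
Merge one congruence at a time:
  Start: x ≡ 7 (mod 8).
  Combine with x ≡ 3 (mod 7); new modulus lcm = 56.
    Write x = 7 + 8·t and substitute into x ≡ 3 (mod 7): 8·t ≡ 3 − 7 = -4 (mod 7).
    Reduce coefficients mod 7: 1·t ≡ 3 (mod 7).
    So t ≡ 3 (mod 7).
    Then x = 7 + 8·3 = 31, valid modulo lcm(8, 7) = 56: x ≡ 31 (mod 56).
  Combine with x ≡ 9 (mod 13); new modulus lcm = 728.
    Write x = 31 + 56·t and substitute into x ≡ 9 (mod 13): 56·t ≡ 9 − 31 = -22 (mod 13).
    Reduce coefficients mod 13: 4·t ≡ 4 (mod 13).
    The inverse of 4 mod 13 is 10 (since 4·10 = 40 = 3·13 + 1), so t ≡ 10·4 = 40 ≡ 1 (mod 13).
    Then x = 31 + 56·1 = 87, valid modulo lcm(56, 13) = 728: x ≡ 87 (mod 728).
  Combine with x ≡ 0 (mod 11); new modulus lcm = 8008.
    Write x = 87 + 728·t and substitute into x ≡ 0 (mod 11): 728·t ≡ 0 − 87 = -87 (mod 11).
    Reduce coefficients mod 11: 2·t ≡ 1 (mod 11).
    The inverse of 2 mod 11 is 6 (since 2·6 = 12 = 1·11 + 1), so t ≡ 6·1 = 6 ≡ 6 (mod 11).
    Then x = 87 + 728·6 = 4455, valid modulo lcm(728, 11) = 8008: x ≡ 4455 (mod 8008).
Verify against each original: 4455 mod 8 = 7, 4455 mod 7 = 3, 4455 mod 13 = 9, 4455 mod 11 = 0.

x ≡ 4455 (mod 8008).


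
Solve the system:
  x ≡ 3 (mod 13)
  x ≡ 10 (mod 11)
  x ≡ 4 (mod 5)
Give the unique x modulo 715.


Moduli 13, 11, 5 are pairwise coprime; by CRT there is a unique solution modulo M = 13 · 11 · 5 = 715.
Solve pairwise, accumulating the modulus:
  Start with x ≡ 3 (mod 13).
  Combine with x ≡ 10 (mod 11): since gcd(13, 11) = 1, we get a unique residue mod 143.
    Write x = 3 + 13·t and substitute into x ≡ 10 (mod 11): 13·t ≡ 10 − 3 = 7 (mod 11).
    Reduce coefficients mod 11: 2·t ≡ 7 (mod 11).
    The inverse of 2 mod 11 is 6 (since 2·6 = 12 = 1·11 + 1), so t ≡ 6·7 = 42 ≡ 9 (mod 11).
    Then x = 3 + 13·9 = 120, valid modulo lcm(13, 11) = 143: x ≡ 120 (mod 143).
  Combine with x ≡ 4 (mod 5): since gcd(143, 5) = 1, we get a unique residue mod 715.
    Write x = 120 + 143·t and substitute into x ≡ 4 (mod 5): 143·t ≡ 4 − 120 = -116 (mod 5).
    Reduce coefficients mod 5: 3·t ≡ 4 (mod 5).
    The inverse of 3 mod 5 is 2 (since 3·2 = 6 = 1·5 + 1), so t ≡ 2·4 = 8 ≡ 3 (mod 5).
    Then x = 120 + 143·3 = 549, valid modulo lcm(143, 5) = 715: x ≡ 549 (mod 715).
Verify: 549 mod 13 = 3 ✓, 549 mod 11 = 10 ✓, 549 mod 5 = 4 ✓.

x ≡ 549 (mod 715).


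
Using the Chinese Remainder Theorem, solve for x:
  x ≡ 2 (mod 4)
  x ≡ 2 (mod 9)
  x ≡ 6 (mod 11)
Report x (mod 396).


Moduli 4, 9, 11 are pairwise coprime; by CRT there is a unique solution modulo M = 4 · 9 · 11 = 396.
Solve pairwise, accumulating the modulus:
  Start with x ≡ 2 (mod 4).
  Combine with x ≡ 2 (mod 9): since gcd(4, 9) = 1, we get a unique residue mod 36.
    Write x = 2 + 4·t and substitute into x ≡ 2 (mod 9): 4·t ≡ 2 − 2 = 0 (mod 9).
    The inverse of 4 mod 9 is 7 (since 4·7 = 28 = 3·9 + 1), so t ≡ 7·0 = 0 ≡ 0 (mod 9).
    Then x = 2 + 4·0 = 2, valid modulo lcm(4, 9) = 36: x ≡ 2 (mod 36).
  Combine with x ≡ 6 (mod 11): since gcd(36, 11) = 1, we get a unique residue mod 396.
    Write x = 2 + 36·t and substitute into x ≡ 6 (mod 11): 36·t ≡ 6 − 2 = 4 (mod 11).
    Reduce coefficients mod 11: 3·t ≡ 4 (mod 11).
    The inverse of 3 mod 11 is 4 (since 3·4 = 12 = 1·11 + 1), so t ≡ 4·4 = 16 ≡ 5 (mod 11).
    Then x = 2 + 36·5 = 182, valid modulo lcm(36, 11) = 396: x ≡ 182 (mod 396).
Verify: 182 mod 4 = 2 ✓, 182 mod 9 = 2 ✓, 182 mod 11 = 6 ✓.

x ≡ 182 (mod 396).


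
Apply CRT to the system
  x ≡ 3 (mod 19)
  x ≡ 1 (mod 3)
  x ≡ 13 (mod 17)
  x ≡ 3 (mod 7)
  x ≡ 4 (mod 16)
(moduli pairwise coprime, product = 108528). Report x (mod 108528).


Product of moduli M = 19 · 3 · 17 · 7 · 16 = 108528.
Merge one congruence at a time:
  Start: x ≡ 3 (mod 19).
  Combine with x ≡ 1 (mod 3); new modulus lcm = 57.
    Write x = 3 + 19·t and substitute into x ≡ 1 (mod 3): 19·t ≡ 1 − 3 = -2 (mod 3).
    Reduce coefficients mod 3: 1·t ≡ 1 (mod 3).
    So t ≡ 1 (mod 3).
    Then x = 3 + 19·1 = 22, valid modulo lcm(19, 3) = 57: x ≡ 22 (mod 57).
  Combine with x ≡ 13 (mod 17); new modulus lcm = 969.
    Write x = 22 + 57·t and substitute into x ≡ 13 (mod 17): 57·t ≡ 13 − 22 = -9 (mod 17).
    Reduce coefficients mod 17: 6·t ≡ 8 (mod 17).
    The inverse of 6 mod 17 is 3 (since 6·3 = 18 = 1·17 + 1), so t ≡ 3·8 = 24 ≡ 7 (mod 17).
    Then x = 22 + 57·7 = 421, valid modulo lcm(57, 17) = 969: x ≡ 421 (mod 969).
  Combine with x ≡ 3 (mod 7); new modulus lcm = 6783.
    Write x = 421 + 969·t and substitute into x ≡ 3 (mod 7): 969·t ≡ 3 − 421 = -418 (mod 7).
    Reduce coefficients mod 7: 3·t ≡ 2 (mod 7).
    The inverse of 3 mod 7 is 5 (since 3·5 = 15 = 2·7 + 1), so t ≡ 5·2 = 10 ≡ 3 (mod 7).
    Then x = 421 + 969·3 = 3328, valid modulo lcm(969, 7) = 6783: x ≡ 3328 (mod 6783).
  Combine with x ≡ 4 (mod 16); new modulus lcm = 108528.
    Write x = 3328 + 6783·t and substitute into x ≡ 4 (mod 16): 6783·t ≡ 4 − 3328 = -3324 (mod 16).
    Reduce coefficients mod 16: 15·t ≡ 4 (mod 16).
    The inverse of 15 mod 16 is 15 (since 15·15 = 225 = 14·16 + 1), so t ≡ 15·4 = 60 ≡ 12 (mod 16).
    Then x = 3328 + 6783·12 = 84724, valid modulo lcm(6783, 16) = 108528: x ≡ 84724 (mod 108528).
Verify against each original: 84724 mod 19 = 3, 84724 mod 3 = 1, 84724 mod 17 = 13, 84724 mod 7 = 3, 84724 mod 16 = 4.

x ≡ 84724 (mod 108528).


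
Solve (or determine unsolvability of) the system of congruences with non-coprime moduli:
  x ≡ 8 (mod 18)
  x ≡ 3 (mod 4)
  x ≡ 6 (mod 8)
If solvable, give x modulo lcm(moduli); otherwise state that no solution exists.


Moduli 18, 4, 8 are not pairwise coprime, so CRT works modulo lcm(m_i) when all pairwise compatibility conditions hold.
Pairwise compatibility: gcd(m_i, m_j) must divide a_i - a_j for every pair.
Merge one congruence at a time:
  Start: x ≡ 8 (mod 18).
  Combine with x ≡ 3 (mod 4): gcd(18, 4) = 2, and 3 - 8 = -5 is NOT divisible by 2.
    ⇒ system is inconsistent (no integer solution).

No solution (the system is inconsistent).


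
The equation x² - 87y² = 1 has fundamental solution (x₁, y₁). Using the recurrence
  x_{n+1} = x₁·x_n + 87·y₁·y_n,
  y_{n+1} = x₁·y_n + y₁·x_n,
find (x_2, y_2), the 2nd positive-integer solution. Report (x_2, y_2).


Step 1: Find the fundamental solution (x₁, y₁) of x² - 87y² = 1.
  Expand √87 as a continued fraction. a₀ = ⌊√87⌋ = 9; iterate m_{k+1} = d_k·a_k − m_k, d_{k+1} = (87 − m_{k+1}²)/d_k, a_{k+1} = ⌊(a₀ + m_{k+1})/d_{k+1}⌋ (starting m₀ = 0, d₀ = 1), with convergents p_k = a_k·p_{k-1} + p_{k-2}, q_k = a_k·q_{k-1} + q_{k-2} (p₋₁ = 1, q₋₁ = 0):
  k = 0: a₀ = 9; p₀/q₀ = 9/1; p₀² − 87·q₀² = 81 − 87 = -6.
  k = 1: m = 9, d = 6, a = ⌊(9 + 9)/6⌋ = 3; p/q = (3·9 + 1)/(3·1 + 0) = 28/3; p² − 87·q² = 784 − 783 = 1.
  The first convergent with p² − 87·q² = 1 gives the fundamental solution (x₁, y₁) = (28, 3).
Step 2: Apply the recurrence (x_{n+1}, y_{n+1}) = (x₁x_n + 87y₁y_n, x₁y_n + y₁x_n) repeatedly.
  From (x_1, y_1) = (28, 3): x_2 = 28·28 + 87·3·3 = 1567; y_2 = 28·3 + 3·28 = 168.
Step 3: Verify x_2² - 87·y_2² = 2455489 - 2455488 = 1 (should be 1). ✓

(x_1, y_1) = (28, 3); (x_2, y_2) = (1567, 168).


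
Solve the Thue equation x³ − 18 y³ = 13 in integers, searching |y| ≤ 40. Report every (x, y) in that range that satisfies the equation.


The equation is x³ - 18y³ = 13. For fixed y, x³ = 18·y³ + 13, so a solution requires the RHS to be a perfect cube.
Strategy: iterate y from -40 to 40, compute RHS = 18·y³ + 13, and check whether it is a (positive or negative) perfect cube.
Check small values of y:
  y = 0: RHS = 13 is not a perfect cube.
  y = 1: RHS = 31 is not a perfect cube.
  y = -1: RHS = -5 is not a perfect cube.
  y = 2: RHS = 157 is not a perfect cube.
  y = -2: RHS = -131 is not a perfect cube.
  y = 3: RHS = 499 is not a perfect cube.
  y = -3: RHS = -473 is not a perfect cube.
Continuing the search up to |y| = 40 finds no solutions either.
No (x, y) in the scanned range satisfies the equation.

No integer solutions with |y| ≤ 40.


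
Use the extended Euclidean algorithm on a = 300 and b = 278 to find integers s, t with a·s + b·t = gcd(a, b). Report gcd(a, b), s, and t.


Euclidean algorithm on (300, 278) — divide until remainder is 0:
  300 = 1 · 278 + 22
  278 = 12 · 22 + 14
  22 = 1 · 14 + 8
  14 = 1 · 8 + 6
  8 = 1 · 6 + 2
  6 = 3 · 2 + 0
gcd(300, 278) = 2.
Track Bezout coefficients alongside the remainders: start with r₀ = 300 = a·1 + b·0 (s = 1, t = 0) and r₁ = 278 = a·0 + b·1 (s = 0, t = 1); each new remainder r_{k+1} = r_{k-1} − q_k·r_k inherits s_{k+1} = s_{k-1} − q_k·s_k, t_{k+1} = t_{k-1} − q_k·t_k, so r_k = a·s_k + b·t_k at every step:
  q = 1: r = 22, s = 1 − 1·0 = 1, t = 0 − 1·1 = -1  (check: 300·1 + 278·(-1) = 22)
  q = 12: r = 14, s = 0 − 12·1 = -12, t = 1 − 12·(-1) = 13  (check: 300·(-12) + 278·13 = 14)
  q = 1: r = 8, s = 1 − 1·(-12) = 13, t = -1 − 1·13 = -14  (check: 300·13 + 278·(-14) = 8)
  q = 1: r = 6, s = -12 − 1·13 = -25, t = 13 − 1·(-14) = 27  (check: 300·(-25) + 278·27 = 6)
  q = 1: r = 2, s = 13 − 1·(-25) = 38, t = -14 − 1·27 = -41  (check: 300·38 + 278·(-41) = 2)
The row with r = 2 (the gcd) gives the Bezout coefficients s = 38, t = -41.
Result: 300 · (38) + 278 · (-41) = 2.

gcd(300, 278) = 2; s = 38, t = -41 (check: 300·38 + 278·(-41) = 2).


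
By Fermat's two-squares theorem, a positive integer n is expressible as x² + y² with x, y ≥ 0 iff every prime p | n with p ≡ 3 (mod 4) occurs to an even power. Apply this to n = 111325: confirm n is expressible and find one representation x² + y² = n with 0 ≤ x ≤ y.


Step 1: Factor n = 111325 = 5^2 · 61 · 73.
Step 2: Check the mod-4 condition on each prime factor: 5 ≡ 1 (mod 4), exponent 2; 61 ≡ 1 (mod 4), exponent 1; 73 ≡ 1 (mod 4), exponent 1.
All primes ≡ 3 (mod 4) appear to even exponent (or don't appear), so by the two-squares theorem n IS expressible as a sum of two squares.
Step 3: Build a representation. Group n = k² · m with k = 5 and m = 61 · 73 = 4453 (a product of primes ≡ 1 (mod 4)); a representation of m scales to one of n via (k·x)² + (k·y)² = k²(x² + y²). Each prime p ≡ 1 (mod 4) is itself a sum of two squares; find a² by testing p − a² for a perfect square:
  61: 61 − 1² = 60, 61 − 2² = 57, 61 − 3² = 52, 61 − 4² = 45, 61 − 5² = 36 = 6² ⇒ 61 = 5² + 6².
  73: 73 − 1² = 72, 73 − 2² = 69, 73 − 3² = 64 = 8² ⇒ 73 = 3² + 8².
  Combine using the Brahmagupta–Fibonacci identity (a² + b²)(c² + d²) = (ac − bd)² + (ad + bc)² = (ac + bd)² + (ad − bc)²:
  61 · 73 = 4453: from (5² + 6²)(3² + 8²), take (5·3 − 6·8, 5·8 + 6·3) = (15 − 48, 40 + 18) = (-33, 58); dropping signs (only squares matter) gives (33, 58); check 33² + 58² = 1089 + 3364 = 4453 ✓.
  Scale by k = 5: (5·33, 5·58) = (165, 290).
Step 4: Order so x ≤ y and verify: 165² + 290² = 27225 + 84100 = 111325 = n. ✓

n = 111325 = 165² + 290² (one valid representation with x ≤ y).


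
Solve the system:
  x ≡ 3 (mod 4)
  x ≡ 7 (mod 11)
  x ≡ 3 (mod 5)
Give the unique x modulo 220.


Moduli 4, 11, 5 are pairwise coprime; by CRT there is a unique solution modulo M = 4 · 11 · 5 = 220.
Solve pairwise, accumulating the modulus:
  Start with x ≡ 3 (mod 4).
  Combine with x ≡ 7 (mod 11): since gcd(4, 11) = 1, we get a unique residue mod 44.
    Write x = 3 + 4·t and substitute into x ≡ 7 (mod 11): 4·t ≡ 7 − 3 = 4 (mod 11).
    The inverse of 4 mod 11 is 3 (since 4·3 = 12 = 1·11 + 1), so t ≡ 3·4 = 12 ≡ 1 (mod 11).
    Then x = 3 + 4·1 = 7, valid modulo lcm(4, 11) = 44: x ≡ 7 (mod 44).
  Combine with x ≡ 3 (mod 5): since gcd(44, 5) = 1, we get a unique residue mod 220.
    Write x = 7 + 44·t and substitute into x ≡ 3 (mod 5): 44·t ≡ 3 − 7 = -4 (mod 5).
    Reduce coefficients mod 5: 4·t ≡ 1 (mod 5).
    The inverse of 4 mod 5 is 4 (since 4·4 = 16 = 3·5 + 1), so t ≡ 4·1 = 4 ≡ 4 (mod 5).
    Then x = 7 + 44·4 = 183, valid modulo lcm(44, 5) = 220: x ≡ 183 (mod 220).
Verify: 183 mod 4 = 3 ✓, 183 mod 11 = 7 ✓, 183 mod 5 = 3 ✓.

x ≡ 183 (mod 220).


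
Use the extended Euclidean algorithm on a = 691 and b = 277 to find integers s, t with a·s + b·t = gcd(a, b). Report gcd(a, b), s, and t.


Euclidean algorithm on (691, 277) — divide until remainder is 0:
  691 = 2 · 277 + 137
  277 = 2 · 137 + 3
  137 = 45 · 3 + 2
  3 = 1 · 2 + 1
  2 = 2 · 1 + 0
gcd(691, 277) = 1.
Track Bezout coefficients alongside the remainders: start with r₀ = 691 = a·1 + b·0 (s = 1, t = 0) and r₁ = 277 = a·0 + b·1 (s = 0, t = 1); each new remainder r_{k+1} = r_{k-1} − q_k·r_k inherits s_{k+1} = s_{k-1} − q_k·s_k, t_{k+1} = t_{k-1} − q_k·t_k, so r_k = a·s_k + b·t_k at every step:
  q = 2: r = 137, s = 1 − 2·0 = 1, t = 0 − 2·1 = -2  (check: 691·1 + 277·(-2) = 137)
  q = 2: r = 3, s = 0 − 2·1 = -2, t = 1 − 2·(-2) = 5  (check: 691·(-2) + 277·5 = 3)
  q = 45: r = 2, s = 1 − 45·(-2) = 91, t = -2 − 45·5 = -227  (check: 691·91 + 277·(-227) = 2)
  q = 1: r = 1, s = -2 − 1·91 = -93, t = 5 − 1·(-227) = 232  (check: 691·(-93) + 277·232 = 1)
The row with r = 1 (the gcd) gives the Bezout coefficients s = -93, t = 232.
Result: 691 · (-93) + 277 · (232) = 1.

gcd(691, 277) = 1; s = -93, t = 232 (check: 691·(-93) + 277·232 = 1).


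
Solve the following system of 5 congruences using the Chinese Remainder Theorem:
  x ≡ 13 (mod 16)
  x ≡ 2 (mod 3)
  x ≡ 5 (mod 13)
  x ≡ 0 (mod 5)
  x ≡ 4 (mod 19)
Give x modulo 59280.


Product of moduli M = 16 · 3 · 13 · 5 · 19 = 59280.
Merge one congruence at a time:
  Start: x ≡ 13 (mod 16).
  Combine with x ≡ 2 (mod 3); new modulus lcm = 48.
    Write x = 13 + 16·t and substitute into x ≡ 2 (mod 3): 16·t ≡ 2 − 13 = -11 (mod 3).
    Reduce coefficients mod 3: 1·t ≡ 1 (mod 3).
    So t ≡ 1 (mod 3).
    Then x = 13 + 16·1 = 29, valid modulo lcm(16, 3) = 48: x ≡ 29 (mod 48).
  Combine with x ≡ 5 (mod 13); new modulus lcm = 624.
    Write x = 29 + 48·t and substitute into x ≡ 5 (mod 13): 48·t ≡ 5 − 29 = -24 (mod 13).
    Reduce coefficients mod 13: 9·t ≡ 2 (mod 13).
    The inverse of 9 mod 13 is 3 (since 9·3 = 27 = 2·13 + 1), so t ≡ 3·2 = 6 ≡ 6 (mod 13).
    Then x = 29 + 48·6 = 317, valid modulo lcm(48, 13) = 624: x ≡ 317 (mod 624).
  Combine with x ≡ 0 (mod 5); new modulus lcm = 3120.
    Write x = 317 + 624·t and substitute into x ≡ 0 (mod 5): 624·t ≡ 0 − 317 = -317 (mod 5).
    Reduce coefficients mod 5: 4·t ≡ 3 (mod 5).
    The inverse of 4 mod 5 is 4 (since 4·4 = 16 = 3·5 + 1), so t ≡ 4·3 = 12 ≡ 2 (mod 5).
    Then x = 317 + 624·2 = 1565, valid modulo lcm(624, 5) = 3120: x ≡ 1565 (mod 3120).
  Combine with x ≡ 4 (mod 19); new modulus lcm = 59280.
    Write x = 1565 + 3120·t and substitute into x ≡ 4 (mod 19): 3120·t ≡ 4 − 1565 = -1561 (mod 19).
    Reduce coefficients mod 19: 4·t ≡ 16 (mod 19).
    The inverse of 4 mod 19 is 5 (since 4·5 = 20 = 1·19 + 1), so t ≡ 5·16 = 80 ≡ 4 (mod 19).
    Then x = 1565 + 3120·4 = 14045, valid modulo lcm(3120, 19) = 59280: x ≡ 14045 (mod 59280).
Verify against each original: 14045 mod 16 = 13, 14045 mod 3 = 2, 14045 mod 13 = 5, 14045 mod 5 = 0, 14045 mod 19 = 4.

x ≡ 14045 (mod 59280).


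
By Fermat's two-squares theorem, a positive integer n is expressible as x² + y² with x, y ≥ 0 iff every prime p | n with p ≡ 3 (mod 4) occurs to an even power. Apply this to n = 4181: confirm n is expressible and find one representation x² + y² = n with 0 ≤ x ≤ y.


Step 1: Factor n = 4181 = 37 · 113.
Step 2: Check the mod-4 condition on each prime factor: 37 ≡ 1 (mod 4), exponent 1; 113 ≡ 1 (mod 4), exponent 1.
All primes ≡ 3 (mod 4) appear to even exponent (or don't appear), so by the two-squares theorem n IS expressible as a sum of two squares.
Step 3: Build a representation. Here n = 37 · 113 is a product of primes ≡ 1 (mod 4). Each prime p ≡ 1 (mod 4) is itself a sum of two squares; find a² by testing p − a² for a perfect square:
  37: 37 − 1² = 36 = 6² ⇒ 37 = 1² + 6².
  113: 113 − 1² = 112, 113 − 2² = 109, 113 − 3² = 104, 113 − 4² = 97, 113 − 5² = 88, 113 − 6² = 77, 113 − 7² = 64 = 8² ⇒ 113 = 7² + 8².
  Combine using the Brahmagupta–Fibonacci identity (a² + b²)(c² + d²) = (ac − bd)² + (ad + bc)² = (ac + bd)² + (ad − bc)²:
  37 · 113 = 4181: from (1² + 6²)(7² + 8²), take (1·7 − 6·8, 1·8 + 6·7) = (7 − 48, 8 + 42) = (-41, 50); dropping signs (only squares matter) gives (41, 50); check 41² + 50² = 1681 + 2500 = 4181 ✓.
Step 4: Order so x ≤ y and verify: 41² + 50² = 1681 + 2500 = 4181 = n. ✓

n = 4181 = 41² + 50² (one valid representation with x ≤ y).


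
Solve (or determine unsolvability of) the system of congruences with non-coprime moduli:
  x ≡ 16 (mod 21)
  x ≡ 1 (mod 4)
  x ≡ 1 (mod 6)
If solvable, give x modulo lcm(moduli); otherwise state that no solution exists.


Moduli 21, 4, 6 are not pairwise coprime, so CRT works modulo lcm(m_i) when all pairwise compatibility conditions hold.
Pairwise compatibility: gcd(m_i, m_j) must divide a_i - a_j for every pair.
Merge one congruence at a time:
  Start: x ≡ 16 (mod 21).
  Combine with x ≡ 1 (mod 4): gcd(21, 4) = 1; 1 - 16 = -15, which IS divisible by 1, so compatible.
    Write x = 16 + 21·t and substitute into x ≡ 1 (mod 4): 21·t ≡ 1 − 16 = -15 (mod 4).
    Reduce coefficients mod 4: 1·t ≡ 1 (mod 4).
    So t ≡ 1 (mod 4).
    Then x = 16 + 21·1 = 37, valid modulo lcm(21, 4) = 84: x ≡ 37 (mod 84).
  Combine with x ≡ 1 (mod 6): gcd(84, 6) = 6; 1 - 37 = -36, which IS divisible by 6, so compatible.
    Write x = 37 + 84·t and substitute into x ≡ 1 (mod 6): 84·t ≡ 1 − 37 = -36 (mod 6).
    Divide the congruence (and modulus) by g = 6: 14·t ≡ -6 (mod 1).
    Modulo 1 every t works; take t = 0.
    Then x = 37 + 84·0 = 37, valid modulo lcm(84, 6) = 84: x ≡ 37 (mod 84).
Verify: 37 mod 21 = 16, 37 mod 4 = 1, 37 mod 6 = 1.

x ≡ 37 (mod 84).


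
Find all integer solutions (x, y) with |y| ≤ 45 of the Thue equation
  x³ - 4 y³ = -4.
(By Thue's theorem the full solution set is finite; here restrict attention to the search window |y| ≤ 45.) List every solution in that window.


The equation is x³ - 4y³ = -4. For fixed y, x³ = 4·y³ − 4, so a solution requires the RHS to be a perfect cube.
Strategy: iterate y from -45 to 45, compute RHS = 4·y³ − 4, and check whether it is a (positive or negative) perfect cube.
Check small values of y:
  y = 0: RHS = -4 is not a perfect cube.
  y = 1: RHS = 0 = (0)³ ⇒ x = 0 works.
  y = -1: RHS = -8 = (-2)³ ⇒ x = -2 works.
  y = 2: RHS = 28 is not a perfect cube.
  y = -2: RHS = -36 is not a perfect cube.
  y = 3: RHS = 104 is not a perfect cube.
  y = -3: RHS = -112 is not a perfect cube.
Continuing the search up to |y| = 45 finds no further solutions beyond those listed.
Collected solutions: (0, 1), (-2, -1).

Solutions (with |y| ≤ 45): (0, 1), (-2, -1).
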